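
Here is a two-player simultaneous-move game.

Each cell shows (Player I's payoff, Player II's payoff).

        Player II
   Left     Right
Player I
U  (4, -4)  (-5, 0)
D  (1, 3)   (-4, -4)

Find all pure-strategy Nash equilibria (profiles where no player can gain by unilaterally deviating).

Player I against Left: payoffs 4, 1 → best response U.
Player I against Right: payoffs -5, -4 → best response D.
Player II against U: payoffs -4, 0 → best response Right.
Player II against D: payoffs 3, -4 → best response Left.
No profile is a mutual best response for all players.

There is no pure-strategy Nash equilibrium.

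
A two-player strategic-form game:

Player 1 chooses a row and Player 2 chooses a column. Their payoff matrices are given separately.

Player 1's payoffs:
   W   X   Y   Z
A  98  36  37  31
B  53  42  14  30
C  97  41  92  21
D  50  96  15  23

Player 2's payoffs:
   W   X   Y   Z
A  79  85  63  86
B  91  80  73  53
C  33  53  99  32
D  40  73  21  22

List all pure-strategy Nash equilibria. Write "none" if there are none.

Pure-strategy Nash equilibria: (A, Z); (C, Y); (D, X)

(A, W): Player 2 can switch to X (79 → 85). Not NE.
(A, X): Player 1 can switch to B (36 → 42). Not NE.
(A, Y): Player 1 can switch to C (37 → 92). Not NE.
(A, Z): Player 1 gets 31, best alternative 30; Player 2 gets 86, best alternative 85. No profitable deviation — NE.
(B, W): Player 1 can switch to A (53 → 98). Not NE.
(B, X): Player 1 can switch to D (42 → 96). Not NE.
(B, Y): Player 1 can switch to A (14 → 37). Not NE.
(C, Y): Player 1 gets 92, best alternative 37; Player 2 gets 99, best alternative 53. No profitable deviation — NE.
(D, X): Player 1 gets 96, best alternative 42; Player 2 gets 73, best alternative 40. No profitable deviation — NE.
(The remaining 7 profiles each have a profitable deviation by the same check.)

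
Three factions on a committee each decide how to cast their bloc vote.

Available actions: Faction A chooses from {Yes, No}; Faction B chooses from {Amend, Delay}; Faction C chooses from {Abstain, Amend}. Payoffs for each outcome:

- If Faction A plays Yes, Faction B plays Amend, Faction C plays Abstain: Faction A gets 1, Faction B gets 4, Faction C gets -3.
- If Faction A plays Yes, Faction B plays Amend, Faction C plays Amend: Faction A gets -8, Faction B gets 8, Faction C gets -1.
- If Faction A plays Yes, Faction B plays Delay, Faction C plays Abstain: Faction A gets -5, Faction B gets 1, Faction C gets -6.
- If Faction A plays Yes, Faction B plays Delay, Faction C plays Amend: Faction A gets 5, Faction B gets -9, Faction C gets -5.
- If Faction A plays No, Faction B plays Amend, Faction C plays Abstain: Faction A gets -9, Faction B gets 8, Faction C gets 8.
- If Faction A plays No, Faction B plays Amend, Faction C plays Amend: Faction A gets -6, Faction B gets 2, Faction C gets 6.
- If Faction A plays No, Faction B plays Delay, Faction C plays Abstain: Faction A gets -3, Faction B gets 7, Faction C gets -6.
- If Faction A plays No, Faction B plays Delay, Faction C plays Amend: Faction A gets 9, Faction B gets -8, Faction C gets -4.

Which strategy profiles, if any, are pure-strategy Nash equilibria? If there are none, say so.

No pure-strategy Nash equilibrium.

(Yes, Amend, Abstain): Faction C can switch to Amend (-3 → -1). Not NE.
(Yes, Amend, Amend): Faction A can switch to No (-8 → -6). Not NE.
(Yes, Delay, Abstain): Faction A can switch to No (-5 → -3). Not NE.
(Yes, Delay, Amend): Faction A can switch to No (5 → 9). Not NE.
(No, Amend, Abstain): Faction A can switch to Yes (-9 → 1). Not NE.
(No, Amend, Amend): Faction C can switch to Abstain (6 → 8). Not NE.
(The remaining 2 profiles each have a profitable deviation by the same check.)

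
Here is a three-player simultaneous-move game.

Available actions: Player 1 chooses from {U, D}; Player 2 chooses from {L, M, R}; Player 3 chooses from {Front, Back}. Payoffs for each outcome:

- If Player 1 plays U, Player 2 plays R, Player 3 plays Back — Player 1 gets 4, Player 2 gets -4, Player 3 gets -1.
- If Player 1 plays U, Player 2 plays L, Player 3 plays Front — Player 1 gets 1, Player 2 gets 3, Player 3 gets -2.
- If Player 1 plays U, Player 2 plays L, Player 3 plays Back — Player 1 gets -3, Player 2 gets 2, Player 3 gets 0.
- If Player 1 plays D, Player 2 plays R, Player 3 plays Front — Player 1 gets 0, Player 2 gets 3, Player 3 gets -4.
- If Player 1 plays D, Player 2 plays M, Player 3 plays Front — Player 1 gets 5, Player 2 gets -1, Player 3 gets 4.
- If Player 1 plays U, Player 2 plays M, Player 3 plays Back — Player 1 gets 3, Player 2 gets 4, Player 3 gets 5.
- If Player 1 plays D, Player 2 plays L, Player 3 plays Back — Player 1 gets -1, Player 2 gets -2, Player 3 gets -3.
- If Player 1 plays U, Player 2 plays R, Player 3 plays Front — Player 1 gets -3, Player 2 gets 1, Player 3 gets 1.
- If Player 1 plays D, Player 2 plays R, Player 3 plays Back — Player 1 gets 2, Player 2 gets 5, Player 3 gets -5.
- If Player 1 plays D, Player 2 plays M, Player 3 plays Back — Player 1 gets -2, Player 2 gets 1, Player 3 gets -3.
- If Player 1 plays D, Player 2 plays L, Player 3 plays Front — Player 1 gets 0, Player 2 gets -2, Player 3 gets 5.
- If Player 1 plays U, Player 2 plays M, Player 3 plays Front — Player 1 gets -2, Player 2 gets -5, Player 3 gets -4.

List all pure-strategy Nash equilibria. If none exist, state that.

Player 1 against (L, Front): payoffs 1, 0 → best response U.
Player 1 against (L, Back): payoffs -3, -1 → best response D.
Player 1 against (M, Front): payoffs -2, 5 → best response D.
Player 1 against (M, Back): payoffs 3, -2 → best response U.
Player 1 against (R, Front): payoffs -3, 0 → best response D.
Player 1 against (R, Back): payoffs 4, 2 → best response U.
Player 2 against (U, Front): payoffs 3, -5, 1 → best response L.
Player 2 against (U, Back): payoffs 2, 4, -4 → best response M.
Player 2 against (D, Front): payoffs -2, -1, 3 → best response R.
Player 2 against (D, Back): payoffs -2, 1, 5 → best response R.
Player 3 against (U, L): payoffs -2, 0 → best response Back.
Player 3 against (U, M): payoffs -4, 5 → best response Back.
Player 3 against (U, R): payoffs 1, -1 → best response Front.
Player 3 against (D, L): payoffs 5, -3 → best response Front.
Player 3 against (D, M): payoffs 4, -3 → best response Front.
Player 3 against (D, R): payoffs -4, -5 → best response Front.
Mutual best responses: (U, M, Back); (D, R, Front).

(U, M, Back); (D, R, Front)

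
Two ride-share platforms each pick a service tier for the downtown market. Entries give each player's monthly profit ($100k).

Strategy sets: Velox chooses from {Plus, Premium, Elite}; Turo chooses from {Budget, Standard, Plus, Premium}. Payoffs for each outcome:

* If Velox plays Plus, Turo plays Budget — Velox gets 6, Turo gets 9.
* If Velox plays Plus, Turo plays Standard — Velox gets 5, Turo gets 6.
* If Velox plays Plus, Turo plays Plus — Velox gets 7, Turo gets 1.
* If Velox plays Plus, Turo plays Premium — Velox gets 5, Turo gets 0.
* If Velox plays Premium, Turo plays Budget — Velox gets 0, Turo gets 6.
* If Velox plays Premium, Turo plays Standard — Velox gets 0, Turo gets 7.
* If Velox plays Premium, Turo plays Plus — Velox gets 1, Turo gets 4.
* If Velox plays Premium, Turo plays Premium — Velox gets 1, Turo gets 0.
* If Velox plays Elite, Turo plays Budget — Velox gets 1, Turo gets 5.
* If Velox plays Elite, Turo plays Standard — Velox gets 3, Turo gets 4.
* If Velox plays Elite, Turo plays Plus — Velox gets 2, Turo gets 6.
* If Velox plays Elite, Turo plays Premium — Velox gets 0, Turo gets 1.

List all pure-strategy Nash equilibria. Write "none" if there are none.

Velox against Budget: payoffs 6, 0, 1 → best response Plus.
Velox against Standard: payoffs 5, 0, 3 → best response Plus.
Velox against Plus: payoffs 7, 1, 2 → best response Plus.
Velox against Premium: payoffs 5, 1, 0 → best response Plus.
Turo against Plus: payoffs 9, 6, 1, 0 → best response Budget.
Turo against Premium: payoffs 6, 7, 4, 0 → best response Standard.
Turo against Elite: payoffs 5, 4, 6, 1 → best response Plus.
Mutual best responses: (Plus, Budget).

The unique pure-strategy Nash equilibrium is (Plus, Budget).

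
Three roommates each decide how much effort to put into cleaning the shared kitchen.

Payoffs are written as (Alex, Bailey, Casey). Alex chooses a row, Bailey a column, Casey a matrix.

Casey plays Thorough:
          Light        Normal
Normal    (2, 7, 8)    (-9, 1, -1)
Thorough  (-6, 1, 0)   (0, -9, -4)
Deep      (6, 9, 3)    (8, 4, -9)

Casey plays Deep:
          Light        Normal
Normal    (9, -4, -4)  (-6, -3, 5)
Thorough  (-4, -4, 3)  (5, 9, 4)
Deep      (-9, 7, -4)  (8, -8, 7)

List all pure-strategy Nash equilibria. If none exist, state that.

Alex against (Light, Thorough): payoffs 2, -6, 6 → best response Deep.
Alex against (Light, Deep): payoffs 9, -4, -9 → best response Normal.
Alex against (Normal, Thorough): payoffs -9, 0, 8 → best response Deep.
Alex against (Normal, Deep): payoffs -6, 5, 8 → best response Deep.
Bailey against (Normal, Thorough): payoffs 7, 1 → best response Light.
Bailey against (Normal, Deep): payoffs -4, -3 → best response Normal.
Bailey against (Thorough, Thorough): payoffs 1, -9 → best response Light.
Bailey against (Thorough, Deep): payoffs -4, 9 → best response Normal.
Bailey against (Deep, Thorough): payoffs 9, 4 → best response Light.
Bailey against (Deep, Deep): payoffs 7, -8 → best response Light.
Casey against (Normal, Light): payoffs 8, -4 → best response Thorough.
Casey against (Normal, Normal): payoffs -1, 5 → best response Deep.
Casey against (Thorough, Light): payoffs 0, 3 → best response Deep.
Casey against (Thorough, Normal): payoffs -4, 4 → best response Deep.
Casey against (Deep, Light): payoffs 3, -4 → best response Thorough.
Casey against (Deep, Normal): payoffs -9, 7 → best response Deep.
Mutual best responses: (Deep, Light, Thorough).

Pure NE: (Deep, Light, Thorough)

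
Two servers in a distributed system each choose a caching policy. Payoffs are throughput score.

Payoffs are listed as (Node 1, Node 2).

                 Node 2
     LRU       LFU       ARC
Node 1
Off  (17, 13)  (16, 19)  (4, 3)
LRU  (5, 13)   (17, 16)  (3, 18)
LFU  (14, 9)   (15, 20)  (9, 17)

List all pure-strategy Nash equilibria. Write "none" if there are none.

Node 1 against LRU: payoffs 17, 5, 14 → best response Off.
Node 1 against LFU: payoffs 16, 17, 15 → best response LRU.
Node 1 against ARC: payoffs 4, 3, 9 → best response LFU.
Node 2 against Off: payoffs 13, 19, 3 → best response LFU.
Node 2 against LRU: payoffs 13, 16, 18 → best response ARC.
Node 2 against LFU: payoffs 9, 20, 17 → best response LFU.
No profile is a mutual best response for all players.

There is no pure-strategy Nash equilibrium.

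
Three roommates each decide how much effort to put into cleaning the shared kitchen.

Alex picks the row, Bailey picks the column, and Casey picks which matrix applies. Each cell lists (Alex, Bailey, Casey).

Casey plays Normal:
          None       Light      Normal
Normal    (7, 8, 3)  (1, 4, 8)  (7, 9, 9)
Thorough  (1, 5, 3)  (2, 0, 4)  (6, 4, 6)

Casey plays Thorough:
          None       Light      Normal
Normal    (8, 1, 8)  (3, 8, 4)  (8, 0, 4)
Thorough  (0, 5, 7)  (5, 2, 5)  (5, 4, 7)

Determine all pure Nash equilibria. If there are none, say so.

For each player, find the best response to each opponent profile; mutual best responses are the pure NE.
Alex against (None, Normal): payoffs 7, 1 → best response Normal.
Alex against (None, Thorough): payoffs 8, 0 → best response Normal.
Alex against (Light, Normal): payoffs 1, 2 → best response Thorough.
Alex against (Light, Thorough): payoffs 3, 5 → best response Thorough.
Alex against (Normal, Normal): payoffs 7, 6 → best response Normal.
Alex against (Normal, Thorough): payoffs 8, 5 → best response Normal.
Bailey against (Normal, Normal): payoffs 8, 4, 9 → best response Normal.
Bailey against (Normal, Thorough): payoffs 1, 8, 0 → best response Light.
Bailey against (Thorough, Normal): payoffs 5, 0, 4 → best response None.
Bailey against (Thorough, Thorough): payoffs 5, 2, 4 → best response None.
Casey against (Normal, None): payoffs 3, 8 → best response Thorough.
Casey against (Normal, Light): payoffs 8, 4 → best response Normal.
Casey against (Normal, Normal): payoffs 9, 4 → best response Normal.
Casey against (Thorough, None): payoffs 3, 7 → best response Thorough.
Casey against (Thorough, Light): payoffs 4, 5 → best response Thorough.
Casey against (Thorough, Normal): payoffs 6, 7 → best response Thorough.
Mutual best responses: (Normal, Normal, Normal).

(Normal, Normal, Normal)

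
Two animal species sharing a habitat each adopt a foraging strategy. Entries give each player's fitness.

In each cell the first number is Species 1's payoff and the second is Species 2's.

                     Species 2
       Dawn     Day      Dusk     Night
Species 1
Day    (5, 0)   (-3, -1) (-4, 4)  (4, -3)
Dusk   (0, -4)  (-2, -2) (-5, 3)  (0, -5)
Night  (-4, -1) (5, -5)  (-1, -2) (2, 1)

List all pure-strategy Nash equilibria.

This game has no pure Nash equilibrium.

For each strategy profile, look for a profitable unilateral deviation.
(Day, Dawn): Species 2 can switch to Dusk (0 → 4). Not NE.
(Day, Day): Species 1 can switch to Dusk (-3 → -2). Not NE.
(Day, Dusk): Species 1 can switch to Night (-4 → -1). Not NE.
(Day, Night): Species 2 can switch to Dawn (-3 → 0). Not NE.
(Dusk, Dawn): Species 1 can switch to Day (0 → 5). Not NE.
(Dusk, Day): Species 1 can switch to Night (-2 → 5). Not NE.
(The remaining 6 profiles each have a profitable deviation by the same check.)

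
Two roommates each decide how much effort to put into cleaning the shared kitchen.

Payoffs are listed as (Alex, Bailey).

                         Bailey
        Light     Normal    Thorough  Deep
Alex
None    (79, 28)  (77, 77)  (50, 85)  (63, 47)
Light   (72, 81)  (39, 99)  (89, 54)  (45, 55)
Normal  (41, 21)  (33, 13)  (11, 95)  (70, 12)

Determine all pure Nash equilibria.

No pure-strategy Nash equilibrium.

For each strategy profile, look for a profitable unilateral deviation.
(None, Light): Bailey can switch to Normal (28 → 77). Not NE.
(None, Normal): Bailey can switch to Thorough (77 → 85). Not NE.
(None, Thorough): Alex can switch to Light (50 → 89). Not NE.
(None, Deep): Alex can switch to Normal (63 → 70). Not NE.
(Light, Light): Alex can switch to None (72 → 79). Not NE.
(Light, Normal): Alex can switch to None (39 → 77). Not NE.
(Light, Thorough): Bailey can switch to Light (54 → 81). Not NE.
(Light, Deep): Alex can switch to None (45 → 63). Not NE.
(The remaining 4 profiles each have a profitable deviation by the same check.)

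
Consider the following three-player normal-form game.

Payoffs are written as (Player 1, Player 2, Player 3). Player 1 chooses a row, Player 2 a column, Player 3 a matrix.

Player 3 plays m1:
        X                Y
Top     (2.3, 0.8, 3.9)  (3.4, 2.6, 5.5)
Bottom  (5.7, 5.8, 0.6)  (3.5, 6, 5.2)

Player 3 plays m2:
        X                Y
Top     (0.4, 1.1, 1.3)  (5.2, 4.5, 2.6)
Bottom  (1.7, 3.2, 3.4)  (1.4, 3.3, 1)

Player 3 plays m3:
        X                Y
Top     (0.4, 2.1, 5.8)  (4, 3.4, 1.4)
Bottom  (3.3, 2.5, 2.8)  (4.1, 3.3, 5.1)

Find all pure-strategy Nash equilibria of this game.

Pure NE: (Bottom, Y, m1)

For each player, find the best response to each opponent profile; mutual best responses are the pure NE.
Player 1 against (X, m1): payoffs 2.3, 5.7 → best response Bottom.
Player 1 against (X, m2): payoffs 0.4, 1.7 → best response Bottom.
Player 1 against (X, m3): payoffs 0.4, 3.3 → best response Bottom.
Player 1 against (Y, m1): payoffs 3.4, 3.5 → best response Bottom.
Player 1 against (Y, m2): payoffs 5.2, 1.4 → best response Top.
Player 1 against (Y, m3): payoffs 4, 4.1 → best response Bottom.
Player 2 against (Top, m1): payoffs 0.8, 2.6 → best response Y.
Player 2 against (Top, m2): payoffs 1.1, 4.5 → best response Y.
Player 2 against (Top, m3): payoffs 2.1, 3.4 → best response Y.
Player 2 against (Bottom, m1): payoffs 5.8, 6 → best response Y.
Player 2 against (Bottom, m2): payoffs 3.2, 3.3 → best response Y.
Player 2 against (Bottom, m3): payoffs 2.5, 3.3 → best response Y.
Player 3 against (Top, X): payoffs 3.9, 1.3, 5.8 → best response m3.
Player 3 against (Top, Y): payoffs 5.5, 2.6, 1.4 → best response m1.
Player 3 against (Bottom, X): payoffs 0.6, 3.4, 2.8 → best response m2.
Player 3 against (Bottom, Y): payoffs 5.2, 1, 5.1 → best response m1.
Mutual best responses: (Bottom, Y, m1).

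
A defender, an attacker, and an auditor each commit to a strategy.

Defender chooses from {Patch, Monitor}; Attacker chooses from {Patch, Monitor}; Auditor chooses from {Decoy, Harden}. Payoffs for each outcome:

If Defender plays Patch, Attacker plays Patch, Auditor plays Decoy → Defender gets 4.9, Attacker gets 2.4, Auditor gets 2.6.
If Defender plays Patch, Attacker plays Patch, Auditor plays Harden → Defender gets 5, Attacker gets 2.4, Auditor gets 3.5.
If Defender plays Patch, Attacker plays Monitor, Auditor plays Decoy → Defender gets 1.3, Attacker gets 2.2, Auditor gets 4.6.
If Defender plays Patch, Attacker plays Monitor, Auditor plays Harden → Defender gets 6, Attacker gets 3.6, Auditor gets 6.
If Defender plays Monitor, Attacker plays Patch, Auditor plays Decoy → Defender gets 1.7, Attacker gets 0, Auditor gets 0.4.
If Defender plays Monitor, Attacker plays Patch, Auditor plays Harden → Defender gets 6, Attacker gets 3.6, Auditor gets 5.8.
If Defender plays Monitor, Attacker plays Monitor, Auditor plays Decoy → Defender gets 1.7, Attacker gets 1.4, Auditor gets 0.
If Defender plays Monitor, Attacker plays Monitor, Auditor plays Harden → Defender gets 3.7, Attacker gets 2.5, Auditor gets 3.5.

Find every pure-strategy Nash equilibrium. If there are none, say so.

The pure Nash equilibria are (Patch, Monitor, Harden); (Monitor, Patch, Harden).

Check each profile: it is a Nash equilibrium iff no player can strictly gain by switching unilaterally.
(Patch, Patch, Decoy): Auditor can switch to Harden (2.6 → 3.5). Not NE.
(Patch, Patch, Harden): Defender can switch to Monitor (5 → 6). Not NE.
(Patch, Monitor, Decoy): Defender can switch to Monitor (1.3 → 1.7). Not NE.
(Patch, Monitor, Harden): Defender gets 6, best alternative 3.7; Attacker gets 3.6, best alternative 2.4; Auditor gets 6, best alternative 4.6. No profitable deviation — NE.
(Monitor, Patch, Decoy): Defender can switch to Patch (1.7 → 4.9). Not NE.
(Monitor, Patch, Harden): Defender gets 6, best alternative 5; Attacker gets 3.6, best alternative 2.5; Auditor gets 5.8, best alternative 0.4. No profitable deviation — NE.
(Monitor, Monitor, Decoy): Auditor can switch to Harden (0 → 3.5). Not NE.
(Monitor, Monitor, Harden): Defender can switch to Patch (3.7 → 6). Not NE.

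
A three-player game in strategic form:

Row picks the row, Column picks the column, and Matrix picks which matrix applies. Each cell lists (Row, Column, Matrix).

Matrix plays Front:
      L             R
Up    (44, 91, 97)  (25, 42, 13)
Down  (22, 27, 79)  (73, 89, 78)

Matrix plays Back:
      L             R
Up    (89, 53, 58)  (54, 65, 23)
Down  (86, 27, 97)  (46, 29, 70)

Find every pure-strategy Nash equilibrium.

Mark each player's best response to every combination of opponents' strategies; a profile where every player is best-responding is a pure Nash equilibrium.
Row against (L, Front): payoffs 44, 22 → best response Up.
Row against (L, Back): payoffs 89, 86 → best response Up.
Row against (R, Front): payoffs 25, 73 → best response Down.
Row against (R, Back): payoffs 54, 46 → best response Up.
Column against (Up, Front): payoffs 91, 42 → best response L.
Column against (Up, Back): payoffs 53, 65 → best response R.
Column against (Down, Front): payoffs 27, 89 → best response R.
Column against (Down, Back): payoffs 27, 29 → best response R.
Matrix against (Up, L): payoffs 97, 58 → best response Front.
Matrix against (Up, R): payoffs 13, 23 → best response Back.
Matrix against (Down, L): payoffs 79, 97 → best response Back.
Matrix against (Down, R): payoffs 78, 70 → best response Front.
Mutual best responses: (Up, L, Front); (Up, R, Back); (Down, R, Front).

(Up, L, Front) and (Up, R, Back) and (Down, R, Front)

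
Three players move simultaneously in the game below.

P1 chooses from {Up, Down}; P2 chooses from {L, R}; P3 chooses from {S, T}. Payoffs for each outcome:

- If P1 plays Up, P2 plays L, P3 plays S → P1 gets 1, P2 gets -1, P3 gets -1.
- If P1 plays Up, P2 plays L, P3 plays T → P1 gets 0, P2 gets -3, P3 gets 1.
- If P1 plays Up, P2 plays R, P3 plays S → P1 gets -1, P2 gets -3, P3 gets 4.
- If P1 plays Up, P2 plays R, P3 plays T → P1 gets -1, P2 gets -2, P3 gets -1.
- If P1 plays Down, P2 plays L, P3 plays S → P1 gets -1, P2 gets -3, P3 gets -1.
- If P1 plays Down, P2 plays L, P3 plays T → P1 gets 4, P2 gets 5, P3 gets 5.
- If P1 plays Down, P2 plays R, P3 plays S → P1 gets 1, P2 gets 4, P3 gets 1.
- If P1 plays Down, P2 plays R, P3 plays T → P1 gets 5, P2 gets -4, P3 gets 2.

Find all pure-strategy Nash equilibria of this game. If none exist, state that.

The unique pure-strategy Nash equilibrium is (Down, L, T).

(Up, L, S): P3 can switch to T (-1 → 1). Not NE.
(Up, L, T): P1 can switch to Down (0 → 4). Not NE.
(Up, R, S): P1 can switch to Down (-1 → 1). Not NE.
(Up, R, T): P1 can switch to Down (-1 → 5). Not NE.
(Down, L, S): P1 can switch to Up (-1 → 1). Not NE.
(Down, L, T): P1 gets 4, best alternative 0; P2 gets 5, best alternative -4; P3 gets 5, best alternative -1. No profitable deviation — NE.
(Down, R, S): P3 can switch to T (1 → 2). Not NE.
(Down, R, T): P2 can switch to L (-4 → 5). Not NE.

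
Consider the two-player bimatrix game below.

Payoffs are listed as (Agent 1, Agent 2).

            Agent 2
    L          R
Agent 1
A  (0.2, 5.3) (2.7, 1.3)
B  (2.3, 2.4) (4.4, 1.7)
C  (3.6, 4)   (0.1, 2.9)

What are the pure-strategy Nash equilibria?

(A, L): Agent 1 can switch to B (0.2 → 2.3). Not NE.
(A, R): Agent 1 can switch to B (2.7 → 4.4). Not NE.
(B, L): Agent 1 can switch to C (2.3 → 3.6). Not NE.
(B, R): Agent 2 can switch to L (1.7 → 2.4). Not NE.
(C, L): Agent 1 gets 3.6, best alternative 2.3; Agent 2 gets 4, best alternative 2.9. No profitable deviation — NE.
(C, R): Agent 1 can switch to A (0.1 → 2.7). Not NE.

Pure NE: (C, L)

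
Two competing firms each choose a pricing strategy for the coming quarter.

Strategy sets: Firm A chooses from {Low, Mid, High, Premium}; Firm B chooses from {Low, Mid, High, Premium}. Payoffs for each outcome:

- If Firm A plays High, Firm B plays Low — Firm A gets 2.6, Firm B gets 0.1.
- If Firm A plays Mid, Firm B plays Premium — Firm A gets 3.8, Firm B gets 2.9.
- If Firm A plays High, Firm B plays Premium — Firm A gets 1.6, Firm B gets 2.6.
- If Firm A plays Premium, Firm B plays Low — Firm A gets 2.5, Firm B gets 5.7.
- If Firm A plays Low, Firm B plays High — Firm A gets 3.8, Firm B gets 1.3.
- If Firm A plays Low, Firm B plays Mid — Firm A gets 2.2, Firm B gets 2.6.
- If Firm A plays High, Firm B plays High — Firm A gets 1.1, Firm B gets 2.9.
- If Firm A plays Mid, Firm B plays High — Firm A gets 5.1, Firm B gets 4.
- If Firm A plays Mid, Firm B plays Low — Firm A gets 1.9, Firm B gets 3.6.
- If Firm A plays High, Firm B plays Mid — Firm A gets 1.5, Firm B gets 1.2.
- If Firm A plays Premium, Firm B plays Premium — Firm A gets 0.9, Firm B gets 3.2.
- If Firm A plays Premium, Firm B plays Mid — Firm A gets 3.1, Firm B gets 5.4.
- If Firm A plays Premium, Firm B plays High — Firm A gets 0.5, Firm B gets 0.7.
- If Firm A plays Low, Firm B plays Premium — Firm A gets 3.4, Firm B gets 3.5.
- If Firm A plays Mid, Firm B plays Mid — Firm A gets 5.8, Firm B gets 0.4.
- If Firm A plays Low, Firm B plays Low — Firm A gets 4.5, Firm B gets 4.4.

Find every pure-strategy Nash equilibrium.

(Low, Low), (Mid, High)

Mark each player's best response to every combination of opponents' strategies; a profile where every player is best-responding is a pure Nash equilibrium.
Firm A against Low: payoffs 4.5, 1.9, 2.6, 2.5 → best response Low.
Firm A against Mid: payoffs 2.2, 5.8, 1.5, 3.1 → best response Mid.
Firm A against High: payoffs 3.8, 5.1, 1.1, 0.5 → best response Mid.
Firm A against Premium: payoffs 3.4, 3.8, 1.6, 0.9 → best response Mid.
Firm B against Low: payoffs 4.4, 2.6, 1.3, 3.5 → best response Low.
Firm B against Mid: payoffs 3.6, 0.4, 4, 2.9 → best response High.
Firm B against High: payoffs 0.1, 1.2, 2.9, 2.6 → best response High.
Firm B against Premium: payoffs 5.7, 5.4, 0.7, 3.2 → best response Low.
Mutual best responses: (Low, Low); (Mid, High).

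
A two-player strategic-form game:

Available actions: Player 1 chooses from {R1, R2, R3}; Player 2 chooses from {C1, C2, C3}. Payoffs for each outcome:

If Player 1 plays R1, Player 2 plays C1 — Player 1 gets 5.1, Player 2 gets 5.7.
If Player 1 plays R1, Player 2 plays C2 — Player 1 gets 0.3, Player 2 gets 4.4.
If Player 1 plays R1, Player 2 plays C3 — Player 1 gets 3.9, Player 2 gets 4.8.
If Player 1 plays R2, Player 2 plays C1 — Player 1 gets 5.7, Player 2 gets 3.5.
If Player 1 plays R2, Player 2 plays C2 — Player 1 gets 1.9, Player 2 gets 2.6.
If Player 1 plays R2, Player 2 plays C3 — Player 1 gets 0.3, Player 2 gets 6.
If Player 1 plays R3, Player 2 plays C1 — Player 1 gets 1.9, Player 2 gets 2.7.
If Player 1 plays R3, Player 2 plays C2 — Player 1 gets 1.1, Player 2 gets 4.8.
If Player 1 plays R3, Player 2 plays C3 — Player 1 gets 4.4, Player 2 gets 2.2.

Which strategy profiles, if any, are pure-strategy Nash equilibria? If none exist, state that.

There is no pure-strategy Nash equilibrium.

For each strategy profile, look for a profitable unilateral deviation.
(R1, C1): Player 1 can switch to R2 (5.1 → 5.7). Not NE.
(R1, C2): Player 1 can switch to R2 (0.3 → 1.9). Not NE.
(R1, C3): Player 1 can switch to R3 (3.9 → 4.4). Not NE.
(R2, C1): Player 2 can switch to C3 (3.5 → 6). Not NE.
(R2, C2): Player 2 can switch to C1 (2.6 → 3.5). Not NE.
(R2, C3): Player 1 can switch to R1 (0.3 → 3.9). Not NE.
(R3, C1): Player 1 can switch to R1 (1.9 → 5.1). Not NE.
(R3, C2): Player 1 can switch to R2 (1.1 → 1.9). Not NE.
(R3, C3): Player 2 can switch to C1 (2.2 → 2.7). Not NE.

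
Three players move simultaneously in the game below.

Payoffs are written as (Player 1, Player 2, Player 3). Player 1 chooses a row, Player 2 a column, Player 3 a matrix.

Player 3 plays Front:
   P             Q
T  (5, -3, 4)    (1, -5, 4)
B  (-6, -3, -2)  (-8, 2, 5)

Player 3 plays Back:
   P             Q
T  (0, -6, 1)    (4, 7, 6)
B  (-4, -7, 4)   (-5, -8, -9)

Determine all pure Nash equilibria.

(T, P, Front) and (T, Q, Back)

Mark each player's best response to every combination of opponents' strategies; a profile where every player is best-responding is a pure Nash equilibrium.
Player 1 against (P, Front): payoffs 5, -6 → best response T.
Player 1 against (P, Back): payoffs 0, -4 → best response T.
Player 1 against (Q, Front): payoffs 1, -8 → best response T.
Player 1 against (Q, Back): payoffs 4, -5 → best response T.
Player 2 against (T, Front): payoffs -3, -5 → best response P.
Player 2 against (T, Back): payoffs -6, 7 → best response Q.
Player 2 against (B, Front): payoffs -3, 2 → best response Q.
Player 2 against (B, Back): payoffs -7, -8 → best response P.
Player 3 against (T, P): payoffs 4, 1 → best response Front.
Player 3 against (T, Q): payoffs 4, 6 → best response Back.
Player 3 against (B, P): payoffs -2, 4 → best response Back.
Player 3 against (B, Q): payoffs 5, -9 → best response Front.
Mutual best responses: (T, P, Front); (T, Q, Back).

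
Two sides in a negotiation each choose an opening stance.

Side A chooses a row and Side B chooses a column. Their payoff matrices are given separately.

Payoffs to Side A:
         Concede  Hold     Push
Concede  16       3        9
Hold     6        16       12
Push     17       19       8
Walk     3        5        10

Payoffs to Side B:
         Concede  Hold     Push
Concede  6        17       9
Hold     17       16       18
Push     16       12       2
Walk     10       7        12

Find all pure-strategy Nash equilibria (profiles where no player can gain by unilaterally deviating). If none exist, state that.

(Hold, Push) and (Push, Concede)

Side A against Concede: payoffs 16, 6, 17, 3 → best response Push.
Side A against Hold: payoffs 3, 16, 19, 5 → best response Push.
Side A against Push: payoffs 9, 12, 8, 10 → best response Hold.
Side B against Concede: payoffs 6, 17, 9 → best response Hold.
Side B against Hold: payoffs 17, 16, 18 → best response Push.
Side B against Push: payoffs 16, 12, 2 → best response Concede.
Side B against Walk: payoffs 10, 7, 12 → best response Push.
Mutual best responses: (Hold, Push); (Push, Concede).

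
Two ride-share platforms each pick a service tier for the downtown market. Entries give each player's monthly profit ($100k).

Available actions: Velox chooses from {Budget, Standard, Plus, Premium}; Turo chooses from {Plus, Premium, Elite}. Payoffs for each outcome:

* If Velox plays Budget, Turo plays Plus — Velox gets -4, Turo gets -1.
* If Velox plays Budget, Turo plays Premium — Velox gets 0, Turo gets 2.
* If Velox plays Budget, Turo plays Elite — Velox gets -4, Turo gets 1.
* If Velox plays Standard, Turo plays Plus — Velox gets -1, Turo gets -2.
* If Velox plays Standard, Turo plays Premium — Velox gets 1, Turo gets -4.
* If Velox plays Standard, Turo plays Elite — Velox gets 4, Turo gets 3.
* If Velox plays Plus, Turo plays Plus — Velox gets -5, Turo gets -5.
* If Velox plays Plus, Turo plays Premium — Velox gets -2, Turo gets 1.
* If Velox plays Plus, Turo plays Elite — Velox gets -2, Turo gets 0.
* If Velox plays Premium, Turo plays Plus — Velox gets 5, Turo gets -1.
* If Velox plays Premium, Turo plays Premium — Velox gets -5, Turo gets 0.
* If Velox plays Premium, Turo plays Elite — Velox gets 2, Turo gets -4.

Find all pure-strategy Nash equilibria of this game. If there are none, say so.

Velox against Plus: payoffs -4, -1, -5, 5 → best response Premium.
Velox against Premium: payoffs 0, 1, -2, -5 → best response Standard.
Velox against Elite: payoffs -4, 4, -2, 2 → best response Standard.
Turo against Budget: payoffs -1, 2, 1 → best response Premium.
Turo against Standard: payoffs -2, -4, 3 → best response Elite.
Turo against Plus: payoffs -5, 1, 0 → best response Premium.
Turo against Premium: payoffs -1, 0, -4 → best response Premium.
Mutual best responses: (Standard, Elite).

(Standard, Elite)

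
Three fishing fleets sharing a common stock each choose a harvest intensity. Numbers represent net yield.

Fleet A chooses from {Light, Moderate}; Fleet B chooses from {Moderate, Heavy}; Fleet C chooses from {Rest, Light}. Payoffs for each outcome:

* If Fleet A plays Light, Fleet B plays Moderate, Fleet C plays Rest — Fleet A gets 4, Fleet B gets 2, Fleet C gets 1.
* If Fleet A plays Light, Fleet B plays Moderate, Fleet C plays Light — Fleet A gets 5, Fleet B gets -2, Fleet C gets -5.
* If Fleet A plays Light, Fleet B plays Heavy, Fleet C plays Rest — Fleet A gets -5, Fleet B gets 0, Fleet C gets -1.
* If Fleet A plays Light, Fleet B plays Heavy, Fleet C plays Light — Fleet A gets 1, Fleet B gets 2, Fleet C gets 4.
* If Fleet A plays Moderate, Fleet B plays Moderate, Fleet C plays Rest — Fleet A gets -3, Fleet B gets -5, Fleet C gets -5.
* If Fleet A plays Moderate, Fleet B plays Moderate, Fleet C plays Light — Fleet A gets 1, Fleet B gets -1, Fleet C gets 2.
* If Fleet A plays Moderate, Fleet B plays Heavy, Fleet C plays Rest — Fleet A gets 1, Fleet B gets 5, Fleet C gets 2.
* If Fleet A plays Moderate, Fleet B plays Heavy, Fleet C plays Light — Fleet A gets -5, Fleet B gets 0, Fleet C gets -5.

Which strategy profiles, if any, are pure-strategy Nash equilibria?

The pure Nash equilibria are (Light, Moderate, Rest), (Light, Heavy, Light), (Moderate, Heavy, Rest).

(Light, Moderate, Rest): Fleet A gets 4, best alternative -3; Fleet B gets 2, best alternative 0; Fleet C gets 1, best alternative -5. No profitable deviation — NE.
(Light, Moderate, Light): Fleet B can switch to Heavy (-2 → 2). Not NE.
(Light, Heavy, Rest): Fleet A can switch to Moderate (-5 → 1). Not NE.
(Light, Heavy, Light): Fleet A gets 1, best alternative -5; Fleet B gets 2, best alternative -2; Fleet C gets 4, best alternative -1. No profitable deviation — NE.
(Moderate, Moderate, Rest): Fleet A can switch to Light (-3 → 4). Not NE.
(Moderate, Moderate, Light): Fleet A can switch to Light (1 → 5). Not NE.
(Moderate, Heavy, Rest): Fleet A gets 1, best alternative -5; Fleet B gets 5, best alternative -5; Fleet C gets 2, best alternative -5. No profitable deviation — NE.
(Moderate, Heavy, Light): Fleet A can switch to Light (-5 → 1). Not NE.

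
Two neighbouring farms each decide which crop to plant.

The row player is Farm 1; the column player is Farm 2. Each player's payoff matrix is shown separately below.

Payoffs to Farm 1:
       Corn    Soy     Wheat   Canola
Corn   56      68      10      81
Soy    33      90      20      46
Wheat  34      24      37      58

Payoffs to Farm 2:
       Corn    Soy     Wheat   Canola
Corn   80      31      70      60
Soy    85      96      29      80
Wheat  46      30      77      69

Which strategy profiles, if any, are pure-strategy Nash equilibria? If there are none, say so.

Farm 1 against Corn: payoffs 56, 33, 34 → best response Corn.
Farm 1 against Soy: payoffs 68, 90, 24 → best response Soy.
Farm 1 against Wheat: payoffs 10, 20, 37 → best response Wheat.
Farm 1 against Canola: payoffs 81, 46, 58 → best response Corn.
Farm 2 against Corn: payoffs 80, 31, 70, 60 → best response Corn.
Farm 2 against Soy: payoffs 85, 96, 29, 80 → best response Soy.
Farm 2 against Wheat: payoffs 46, 30, 77, 69 → best response Wheat.
Mutual best responses: (Corn, Corn); (Soy, Soy); (Wheat, Wheat).

(Corn, Corn) and (Soy, Soy) and (Wheat, Wheat)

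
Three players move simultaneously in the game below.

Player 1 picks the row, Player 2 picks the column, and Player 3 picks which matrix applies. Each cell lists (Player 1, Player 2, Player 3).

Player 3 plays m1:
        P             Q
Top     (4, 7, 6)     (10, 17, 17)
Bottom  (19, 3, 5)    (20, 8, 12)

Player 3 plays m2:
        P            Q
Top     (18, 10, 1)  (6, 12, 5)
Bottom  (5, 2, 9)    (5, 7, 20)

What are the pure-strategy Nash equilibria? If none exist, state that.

No pure-strategy Nash equilibrium.

Player 1 against (P, m1): payoffs 4, 19 → best response Bottom.
Player 1 against (P, m2): payoffs 18, 5 → best response Top.
Player 1 against (Q, m1): payoffs 10, 20 → best response Bottom.
Player 1 against (Q, m2): payoffs 6, 5 → best response Top.
Player 2 against (Top, m1): payoffs 7, 17 → best response Q.
Player 2 against (Top, m2): payoffs 10, 12 → best response Q.
Player 2 against (Bottom, m1): payoffs 3, 8 → best response Q.
Player 2 against (Bottom, m2): payoffs 2, 7 → best response Q.
Player 3 against (Top, P): payoffs 6, 1 → best response m1.
Player 3 against (Top, Q): payoffs 17, 5 → best response m1.
Player 3 against (Bottom, P): payoffs 5, 9 → best response m2.
Player 3 against (Bottom, Q): payoffs 12, 20 → best response m2.
No profile is a mutual best response for all players.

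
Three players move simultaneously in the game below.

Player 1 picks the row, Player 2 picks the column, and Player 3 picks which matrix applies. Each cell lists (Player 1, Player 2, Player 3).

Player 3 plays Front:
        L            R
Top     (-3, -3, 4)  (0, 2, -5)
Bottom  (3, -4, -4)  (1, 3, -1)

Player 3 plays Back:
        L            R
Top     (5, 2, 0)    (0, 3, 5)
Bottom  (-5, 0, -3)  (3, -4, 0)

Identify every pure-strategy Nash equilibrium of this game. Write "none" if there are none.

(Top, L, Front): Player 1 can switch to Bottom (-3 → 3). Not NE.
(Top, L, Back): Player 2 can switch to R (2 → 3). Not NE.
(Top, R, Front): Player 1 can switch to Bottom (0 → 1). Not NE.
(Top, R, Back): Player 1 can switch to Bottom (0 → 3). Not NE.
(Bottom, L, Front): Player 2 can switch to R (-4 → 3). Not NE.
(Bottom, L, Back): Player 1 can switch to Top (-5 → 5). Not NE.
(Bottom, R, Front): Player 3 can switch to Back (-1 → 0). Not NE.
(Bottom, R, Back): Player 2 can switch to L (-4 → 0). Not NE.

This game has no pure Nash equilibrium.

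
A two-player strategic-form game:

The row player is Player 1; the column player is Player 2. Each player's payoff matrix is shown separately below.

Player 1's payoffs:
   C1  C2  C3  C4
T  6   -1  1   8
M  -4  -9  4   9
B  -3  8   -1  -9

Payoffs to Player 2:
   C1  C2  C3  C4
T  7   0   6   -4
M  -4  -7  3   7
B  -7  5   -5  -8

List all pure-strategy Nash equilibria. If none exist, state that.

(T, C1): Player 1 gets 6, best alternative -3; Player 2 gets 7, best alternative 6. No profitable deviation — NE.
(T, C2): Player 1 can switch to B (-1 → 8). Not NE.
(T, C3): Player 1 can switch to M (1 → 4). Not NE.
(T, C4): Player 1 can switch to M (8 → 9). Not NE.
(M, C1): Player 1 can switch to T (-4 → 6). Not NE.
(M, C2): Player 1 can switch to T (-9 → -1). Not NE.
(M, C3): Player 2 can switch to C4 (3 → 7). Not NE.
(M, C4): Player 1 gets 9, best alternative 8; Player 2 gets 7, best alternative 3. No profitable deviation — NE.
(B, C1): Player 1 can switch to T (-3 → 6). Not NE.
(B, C2): Player 1 gets 8, best alternative -1; Player 2 gets 5, best alternative -5. No profitable deviation — NE.
(B, C3): Player 1 can switch to T (-1 → 1). Not NE.
(B, C4): Player 1 can switch to T (-9 → 8). Not NE.

Pure-strategy Nash equilibria: (T, C1), (M, C4), (B, C2)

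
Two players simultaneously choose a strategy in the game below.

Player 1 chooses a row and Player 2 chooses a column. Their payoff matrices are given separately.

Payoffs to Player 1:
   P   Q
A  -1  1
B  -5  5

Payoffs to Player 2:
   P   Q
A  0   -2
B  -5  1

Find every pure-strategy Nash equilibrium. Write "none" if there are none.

The pure Nash equilibria are (A, P), (B, Q).

For each player, find the best response to each opponent profile; mutual best responses are the pure NE.
Player 1 against P: payoffs -1, -5 → best response A.
Player 1 against Q: payoffs 1, 5 → best response B.
Player 2 against A: payoffs 0, -2 → best response P.
Player 2 against B: payoffs -5, 1 → best response Q.
Mutual best responses: (A, P); (B, Q).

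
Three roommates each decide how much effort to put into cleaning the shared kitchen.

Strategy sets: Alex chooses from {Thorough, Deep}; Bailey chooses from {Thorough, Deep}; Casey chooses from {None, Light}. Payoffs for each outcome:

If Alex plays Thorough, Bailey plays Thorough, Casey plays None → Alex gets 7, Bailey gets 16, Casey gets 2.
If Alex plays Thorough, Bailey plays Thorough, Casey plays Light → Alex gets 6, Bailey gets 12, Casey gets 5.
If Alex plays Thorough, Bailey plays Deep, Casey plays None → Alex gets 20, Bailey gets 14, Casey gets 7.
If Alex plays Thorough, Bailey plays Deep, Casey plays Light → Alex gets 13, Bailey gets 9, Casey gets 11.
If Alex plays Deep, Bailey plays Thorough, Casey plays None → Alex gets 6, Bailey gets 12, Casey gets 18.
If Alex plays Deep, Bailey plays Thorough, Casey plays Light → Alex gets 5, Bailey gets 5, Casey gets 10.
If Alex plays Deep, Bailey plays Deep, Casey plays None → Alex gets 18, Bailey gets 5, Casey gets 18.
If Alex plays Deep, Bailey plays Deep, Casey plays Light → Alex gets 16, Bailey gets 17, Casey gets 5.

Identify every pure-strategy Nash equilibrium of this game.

The unique pure-strategy Nash equilibrium is (Thorough, Thorough, Light).

(Thorough, Thorough, None): Casey can switch to Light (2 → 5). Not NE.
(Thorough, Thorough, Light): Alex gets 6, best alternative 5; Bailey gets 12, best alternative 9; Casey gets 5, best alternative 2. No profitable deviation — NE.
(Thorough, Deep, None): Bailey can switch to Thorough (14 → 16). Not NE.
(Thorough, Deep, Light): Alex can switch to Deep (13 → 16). Not NE.
(Deep, Thorough, None): Alex can switch to Thorough (6 → 7). Not NE.
(Deep, Thorough, Light): Alex can switch to Thorough (5 → 6). Not NE.
(Deep, Deep, None): Alex can switch to Thorough (18 → 20). Not NE.
(Deep, Deep, Light): Casey can switch to None (5 → 18). Not NE.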